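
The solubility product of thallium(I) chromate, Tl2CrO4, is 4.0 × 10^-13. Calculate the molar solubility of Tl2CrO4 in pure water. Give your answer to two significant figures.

Tl2CrO4(s) ⇌ 2 Tl^+ + CrO4^2-
Ksp = [Tl^+]^2[CrO4^2-]
If s mol/L of Tl2CrO4 dissolves, [Tl^+] = 2s and [CrO4^2-] = s.
Substituting: Ksp = (2s)^2s = 4s^3
s^3 = 4.0 × 10^-13 / 4, so s = 4.6 × 10^-5 M

s = 4.6e-5 M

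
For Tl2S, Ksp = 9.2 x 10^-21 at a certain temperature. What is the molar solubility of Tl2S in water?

s ≈ 1.3e-7 M

Tl2S(s) ⇌ 2 Tl^+(aq) + S^2-(aq)
Ksp = [Tl^+]^2[S^2-]
With molar solubility s: [Tl^+] = 2s, [S^2-] = s.
Ksp = (2s)^2s = 4s^3
Solving, s = (9.2 x 10^-21/4)^(1/3) = 1.3 × 10^-7 M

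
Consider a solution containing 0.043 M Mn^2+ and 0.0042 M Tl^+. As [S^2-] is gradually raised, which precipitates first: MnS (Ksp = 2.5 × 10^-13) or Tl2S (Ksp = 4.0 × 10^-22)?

Tl2S

Precipitation of each salt starts when its ion product equals its Ksp.
For MnS: 2.5 × 10^-13 = 0.043 × [S^2-]  ⇒  [S^2-] = 5.8 × 10^-12 M.
For Tl2S: 4.0 × 10^-22 = (0.0042)^2 × [S^2-]  ⇒  [S^2-] = 2.3 × 10^-17 M.
The salt with the lower threshold [S^2-] precipitates first: Tl2S.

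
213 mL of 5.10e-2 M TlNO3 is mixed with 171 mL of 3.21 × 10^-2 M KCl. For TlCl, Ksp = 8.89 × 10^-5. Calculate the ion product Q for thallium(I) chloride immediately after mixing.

Q = 4.04 x 10^-4

Total volume = 213 + 171 = 384 mL.
[Tl^+] = 5.10 x 10^-2 × (213/384) = 2.829 × 10^-2 M
[Cl^-] = 3.21 × 10^-2 × (171/384) = 1.429 x 10^-2 M
TlCl(s) ⇌ Tl^+(aq) + Cl^-(aq), so Q = [Tl^+][Cl^-]
Q = (2.829 x 10^-2)(1.429 x 10^-2) = 4.04 x 10^-4
Q > Ksp, so TlCl will precipitate.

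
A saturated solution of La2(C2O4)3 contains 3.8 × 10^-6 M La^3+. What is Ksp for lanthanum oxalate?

Ksp ≈ 2.7 × 10^-27

La2(C2O4)3(s) <=> 2 La^3+(aq) + 3 C2O4^2-(aq)
Stoichiometry gives [C2O4^2-] = (3/2)[La^3+] = 5.70 × 10^-6 M.
Ksp = [La^3+]^2[C2O4^2-]^3
Ksp = (3.8 × 10^-6)^2 × (5.70 x 10^-6)^3 = 2.7 × 10^-27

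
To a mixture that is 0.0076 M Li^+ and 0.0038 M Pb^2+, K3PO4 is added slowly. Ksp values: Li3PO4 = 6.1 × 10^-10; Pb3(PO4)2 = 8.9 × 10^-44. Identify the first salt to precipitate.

Precipitation of each salt starts when its ion product equals its Ksp.
For Li3PO4: 6.1 × 10^-10 = (0.0076)^3 × [PO4^3-]  ⇒  [PO4^3-] = 1.4 × 10^-3 M.
For Pb3(PO4)2: 8.9 × 10^-44 = (0.0038)^3 × [PO4^3-]^2  ⇒  [PO4^3-] = 1.3 × 10^-18 M.
The salt with the lower threshold [PO4^3-] precipitates first: Pb3(PO4)2.

Pb3(PO4)2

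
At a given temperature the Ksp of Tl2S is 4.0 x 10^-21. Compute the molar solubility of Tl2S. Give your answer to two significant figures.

1.0 × 10^-7 M

Tl2S(s) <=> 2 Tl^+ + S^2-
Ksp = [Tl^+]^2[S^2-]
If s mol/L of Tl2S dissolves, [Tl^+] = 2s and [S^2-] = s.
Ksp = (2s)^2s = 4s^3
s = (4.0 x 10^-21 / 4)^(1/3) = 1.0 × 10^-7 M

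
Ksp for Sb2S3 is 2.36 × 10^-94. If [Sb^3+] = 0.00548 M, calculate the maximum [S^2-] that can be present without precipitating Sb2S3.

Sb2S3(s) ⇌ 2 Sb^3+ + 3 S^2-
Ksp = [Sb^3+]^2[S^2-]^3
Precipitation begins when Q = Ksp. With [Sb^3+] = 0.00548 M:
2.36 × 10^-94 = (0.00548)^2 × [S^2-]^3
[S^2-] = (2.36 × 10^-94 / 3.003 × 10^-5)^(1/3) = 1.99 x 10^-30 M

1.99 × 10^-30 M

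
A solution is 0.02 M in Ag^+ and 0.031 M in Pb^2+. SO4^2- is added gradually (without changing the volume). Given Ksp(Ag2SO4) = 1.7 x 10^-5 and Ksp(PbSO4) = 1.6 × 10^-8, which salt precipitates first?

PbSO4

Precipitation of each salt starts when its ion product equals its Ksp.
For Ag2SO4: 1.7 x 10^-5 = (0.02)^2 × [SO4^2-]  ⇒  [SO4^2-] = 4.3 x 10^-2 M.
For PbSO4: 1.6 × 10^-8 = 0.031 × [SO4^2-]  ⇒  [SO4^2-] = 5.2 x 10^-7 M.
The salt with the lower threshold [SO4^2-] precipitates first: PbSO4.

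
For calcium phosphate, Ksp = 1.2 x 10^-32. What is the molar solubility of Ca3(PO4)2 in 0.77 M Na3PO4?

s ≈ 9.1 × 10^-12 M

Ca3(PO4)2(s) ⇌ 3 Ca^2+ + 2 PO4^3-
Ksp = [Ca^2+]^3[PO4^3-]^2
Let s be the molar solubility in this solution. [Ca^2+] = 3s, [PO4^3-] = 0.77 + 2s ≈ 0.77 (since PO4^3- from Na3PO4 dominates).
Ksp ≈ (3s)^3 × (0.77)^2
s = 9.1 × 10^-12 M
Check: 2s = 1.8 × 10^-11 ≪ 0.77, so the approximation is valid.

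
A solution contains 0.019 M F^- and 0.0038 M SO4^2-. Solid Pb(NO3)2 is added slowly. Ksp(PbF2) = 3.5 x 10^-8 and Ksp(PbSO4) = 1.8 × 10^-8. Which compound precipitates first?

Each salt begins to precipitate when Q = Ksp, i.e. when [Pb^2+] reaches its threshold.
For PbF2: 3.5 x 10^-8 = (0.019)^2 × [Pb^2+]  ⇒  [Pb^2+] = 9.7 × 10^-5 M.
For PbSO4: 1.8 × 10^-8 = 0.0038 × [Pb^2+]  ⇒  [Pb^2+] = 4.7 × 10^-6 M.
The salt with the lower threshold [Pb^2+] precipitates first: PbSO4.

PbSO4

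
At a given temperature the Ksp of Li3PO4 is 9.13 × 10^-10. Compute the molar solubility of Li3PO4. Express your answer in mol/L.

Li3PO4(s) ⇌ 3 Li^+(aq) + PO4^3-(aq)
Ksp = [Li^+]^3[PO4^3-]
If s mol/L of Li3PO4 dissolves, [Li^+] = 3s and [PO4^3-] = s.
Substituting: Ksp = (3s)^3s = 27s^4
s^4 = 9.13 × 10^-10 / 27, so s = 2.41 × 10^-3 M

2.41 × 10^-3 M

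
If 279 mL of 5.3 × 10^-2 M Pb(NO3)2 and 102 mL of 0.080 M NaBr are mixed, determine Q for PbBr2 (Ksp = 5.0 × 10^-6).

Total volume = 279 + 102 = 381 mL.
[Pb^2+] = 5.3 x 10^-2 × (279/381) = 3.88 x 10^-2 M
[Br^-] = 8.0 x 10^-2 × (102/381) = 2.14 × 10^-2 M
PbBr2(s) <=> Pb^2+ + 2 Br^-, so Q = [Pb^2+][Br^-]^2
Q = (3.88 x 10^-2)(2.14 × 10^-2)^2 = 1.8 × 10^-5
Q > Ksp, so PbBr2 will precipitate.

Q ≈ 1.8 x 10^-5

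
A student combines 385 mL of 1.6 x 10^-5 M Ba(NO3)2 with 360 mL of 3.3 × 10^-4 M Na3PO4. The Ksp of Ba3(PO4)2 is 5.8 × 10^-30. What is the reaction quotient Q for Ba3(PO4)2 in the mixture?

Q ≈ 1.4 × 10^-23

Total volume = 385 + 360 = 745 mL.
[Ba^2+] = 1.6 x 10^-5 × (385/745) = 8.27 × 10^-6 M
[PO4^3-] = 3.3 × 10^-4 × (360/745) = 1.59 x 10^-4 M
Ba3(PO4)2(s) ⇌ 3 Ba^2+(aq) + 2 PO4^3-(aq), so Q = [Ba^2+]^3[PO4^3-]^2
Q = (8.27 × 10^-6)^3(1.59 × 10^-4)^2 = 1.4 x 10^-23
Q > Ksp, so Ba3(PO4)2 will precipitate.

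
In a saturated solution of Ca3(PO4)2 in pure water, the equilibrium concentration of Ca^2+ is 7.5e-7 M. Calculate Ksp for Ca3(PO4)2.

Ca3(PO4)2(s) ⇌ 3 Ca^2+ + 2 PO4^3-
Stoichiometry gives [PO4^3-] = (2/3)[Ca^2+] = 5.00 × 10^-7 M.
Ksp = [Ca^2+]^3[PO4^3-]^2
Ksp = (7.5 × 10^-7)^3 × (5.00 × 10^-7)^2 = 1.1 x 10^-31

Ksp ≈ 1.1e-31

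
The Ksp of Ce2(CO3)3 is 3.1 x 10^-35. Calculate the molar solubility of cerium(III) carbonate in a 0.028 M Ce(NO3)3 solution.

Ce2(CO3)3(s) ⇌ 2 Ce^3+(aq) + 3 CO3^2-(aq)
Ksp = [Ce^3+]^2[CO3^2-]^3
Let s = moles of Ce2(CO3)3 that dissolve per litre. [Ce^3+] = 0.028 + 2s ≈ 0.028, [CO3^2-] = 3s (since Ce^3+ from Ce(NO3)3 dominates).
Ksp ≈ (0.028)^2 × (3s)^3
s = 1.1 × 10^-11 M
Check: 2s = 2.3 × 10^-11 ≪ 0.028, so the approximation is valid.

s = 1.1 × 10^-11 M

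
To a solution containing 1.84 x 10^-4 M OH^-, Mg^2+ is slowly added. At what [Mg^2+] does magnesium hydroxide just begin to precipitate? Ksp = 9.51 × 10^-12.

[Mg^2+] ≈ 2.81e-4 M

Mg(OH)2(s) ⇌ Mg^2+(aq) + 2 OH^-(aq)
Ksp = [Mg^2+][OH^-]^2
Precipitation begins when Q = Ksp. With [OH^-] = 1.84 x 10^-4 M:
9.51 × 10^-12 = (1.84 x 10^-4)^2 × [Mg^2+]
[Mg^2+] = (9.51 × 10^-12 / 3.386 x 10^-8) = 2.81 × 10^-4 M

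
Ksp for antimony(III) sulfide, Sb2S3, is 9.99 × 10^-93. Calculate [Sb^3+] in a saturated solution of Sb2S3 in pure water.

Sb2S3(s) <=> 2 Sb^3+(aq) + 3 S^2-(aq)
Ksp = [Sb^3+]^2[S^2-]^3
For each mole of Sb2S3 that dissolves: [Sb^3+] = 2s, [S^2-] = 3s.
Ksp = (2s)^2(3s)^3 = 108s^5
s = (9.99 × 10^-93 / 108)^(1/5) = 1.560 × 10^-19 M
[Sb^3+] = 2s = 3.12 x 10^-19 M

[Sb^3+] = 3.12e-19 M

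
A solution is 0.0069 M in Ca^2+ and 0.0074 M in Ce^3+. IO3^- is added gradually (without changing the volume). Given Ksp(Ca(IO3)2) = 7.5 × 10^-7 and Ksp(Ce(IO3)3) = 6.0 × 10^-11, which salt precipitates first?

Each salt begins to precipitate when Q = Ksp, i.e. when [IO3^-] reaches its threshold.
For Ca(IO3)2: 7.5 × 10^-7 = 0.0069 × [IO3^-]^2  ⇒  [IO3^-] = 1.0 x 10^-2 M.
For Ce(IO3)3: 6.0 × 10^-11 = 0.0074 × [IO3^-]^3  ⇒  [IO3^-] = 2.0 × 10^-3 M.
The salt with the lower threshold [IO3^-] precipitates first: Ce(IO3)3.

Ce(IO3)3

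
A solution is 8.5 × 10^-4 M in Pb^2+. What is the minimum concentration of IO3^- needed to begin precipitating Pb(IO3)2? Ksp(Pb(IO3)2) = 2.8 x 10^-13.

Pb(IO3)2(s) <=> Pb^2+(aq) + 2 IO3^-(aq)
Ksp = [Pb^2+][IO3^-]^2
Precipitation begins when Q = Ksp. With [Pb^2+] = 8.5 × 10^-4 M:
2.8 x 10^-13 = (8.5 × 10^-4) × [IO3^-]^2
[IO3^-] = (2.8 x 10^-13 / 8.5 x 10^-4)^(1/2) = 1.8 × 10^-5 M

[IO3^-] ≈ 1.8e-5 M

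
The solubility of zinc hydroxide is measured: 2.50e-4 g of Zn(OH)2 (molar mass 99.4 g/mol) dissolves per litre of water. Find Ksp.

Molar solubility s = (2.50 × 10^-4 g/L) / (99.4 g/mol) = 2.515 × 10^-6 M.
Zn(OH)2(s) ⇌ Zn^2+ + 2 OH^-
With molar solubility s: [Zn^2+] = s, [OH^-] = 2s.
Ksp = [Zn^2+][OH^-]^2
Substituting: Ksp = s(2s)^2 = 4s^3
With s = 2.515 x 10^-6: Ksp = 6.36 x 10^-17

Ksp ≈ 6.36e-17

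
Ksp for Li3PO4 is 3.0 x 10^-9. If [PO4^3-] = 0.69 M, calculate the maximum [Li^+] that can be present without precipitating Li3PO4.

1.6 × 10^-3 M

Li3PO4(s) <=> 3 Li^+ + PO4^3-
Ksp = [Li^+]^3[PO4^3-]
Precipitation begins when Q = Ksp. With [PO4^3-] = 0.69 M:
3.0 x 10^-9 = (0.69) × [Li^+]^3
[Li^+] = (3.0 x 10^-9 / 6.9 x 10^-1)^(1/3) = 1.6 × 10^-3 M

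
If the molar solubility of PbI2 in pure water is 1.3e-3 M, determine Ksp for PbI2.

PbI2(s) ⇌ Pb^2+ + 2 I^-
With molar solubility s: [Pb^2+] = s, [I^-] = 2s.
Ksp = [Pb^2+][I^-]^2
Ksp = s(2s)^2 = 4s^3
With s = 1.3 x 10^-3: Ksp = 8.8 × 10^-9

8.8 × 10^-9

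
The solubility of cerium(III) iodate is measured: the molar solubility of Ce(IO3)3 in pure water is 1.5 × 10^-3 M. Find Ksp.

Ce(IO3)3(s) <=> Ce^3+(aq) + 3 IO3^-(aq)
With molar solubility s: [Ce^3+] = s, [IO3^-] = 3s.
Ksp = [Ce^3+][IO3^-]^3
So Ksp = s × (3s)^3 = 27s^4
With s = 1.5 x 10^-3: Ksp = 1.4 × 10^-10

1.4e-10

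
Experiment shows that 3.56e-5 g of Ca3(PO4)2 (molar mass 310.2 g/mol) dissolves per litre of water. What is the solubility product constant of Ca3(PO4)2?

2.15 × 10^-33

Molar solubility s = (3.56 × 10^-5 g/L) / (310.2 g/mol) = 1.148 × 10^-7 M.
Ca3(PO4)2(s) ⇌ 3 Ca^2+(aq) + 2 PO4^3-(aq)
If s mol/L of Ca3(PO4)2 dissolves, [Ca^2+] = 3s and [PO4^3-] = 2s.
Ksp = [Ca^2+]^3[PO4^3-]^2
Substituting: Ksp = (3s)^3(2s)^2 = 108s^5
With s = 1.148 × 10^-7: Ksp = 2.15 × 10^-33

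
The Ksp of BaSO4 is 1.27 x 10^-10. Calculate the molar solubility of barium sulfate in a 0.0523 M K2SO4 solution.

BaSO4(s) <=> Ba^2+(aq) + SO4^2-(aq)
Ksp = [Ba^2+][SO4^2-]
Let s = moles of BaSO4 that dissolve per litre. [Ba^2+] = s, [SO4^2-] = 0.0523 + s ≈ 0.0523 (common-ion effect: SO4^2- is already 0.0523 M).
Ksp ≈ s × 0.0523
s = 2.43 × 10^-9 M
Check: s = 2.4 x 10^-9 ≪ 0.0523, so the approximation is valid.

s ≈ 2.43 × 10^-9 M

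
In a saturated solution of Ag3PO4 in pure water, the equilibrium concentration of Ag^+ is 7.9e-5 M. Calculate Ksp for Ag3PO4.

Ksp ≈ 1.3 x 10^-17

Ag3PO4(s) ⇌ 3 Ag^+(aq) + PO4^3-(aq)
Stoichiometry gives [PO4^3-] = (1/3)[Ag^+] = 2.63 x 10^-5 M.
Ksp = [Ag^+]^3[PO4^3-]
Ksp = (7.9 x 10^-5)^3 × 2.63 × 10^-5 = 1.3 x 10^-17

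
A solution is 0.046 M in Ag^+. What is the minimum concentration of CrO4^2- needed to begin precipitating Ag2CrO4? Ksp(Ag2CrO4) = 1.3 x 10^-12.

Ag2CrO4(s) <=> 2 Ag^+(aq) + CrO4^2-(aq)
Ksp = [Ag^+]^2[CrO4^2-]
Precipitation begins when Q = Ksp. With [Ag^+] = 0.046 M:
1.3 x 10^-12 = (0.046)^2 × [CrO4^2-]
[CrO4^2-] = (1.3 x 10^-12 / 2.12 × 10^-3) = 6.1 x 10^-10 M

[CrO4^2-] ≈ 6.1 × 10^-10 M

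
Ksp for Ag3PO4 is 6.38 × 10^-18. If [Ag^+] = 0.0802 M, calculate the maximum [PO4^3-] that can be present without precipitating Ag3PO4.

Ag3PO4(s) ⇌ 3 Ag^+ + PO4^3-
Ksp = [Ag^+]^3[PO4^3-]
Precipitation begins when Q = Ksp. With [Ag^+] = 0.0802 M:
6.38 × 10^-18 = (0.0802)^3 × [PO4^3-]
[PO4^3-] = (6.38 × 10^-18 / 5.158 × 10^-4) = 1.24 x 10^-14 M

1.24 × 10^-14 M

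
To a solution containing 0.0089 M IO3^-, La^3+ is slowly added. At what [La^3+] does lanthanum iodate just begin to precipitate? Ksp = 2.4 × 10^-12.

La(IO3)3(s) ⇌ La^3+(aq) + 3 IO3^-(aq)
Ksp = [La^3+][IO3^-]^3
Precipitation begins when Q = Ksp. With [IO3^-] = 0.0089 M:
2.4 × 10^-12 = (0.0089)^3 × [La^3+]
[La^3+] = (2.4 × 10^-12 / 7.05 × 10^-7) = 3.4 x 10^-6 M

[La^3+] = 3.4 x 10^-6 M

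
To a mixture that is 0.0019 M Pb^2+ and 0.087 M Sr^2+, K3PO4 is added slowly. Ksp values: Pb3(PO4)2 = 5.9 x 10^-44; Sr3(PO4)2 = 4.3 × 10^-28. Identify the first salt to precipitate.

Pb3(PO4)2

Each salt begins to precipitate when Q = Ksp, i.e. when [PO4^3-] reaches its threshold.
For Pb3(PO4)2: 5.9 x 10^-44 = (0.0019)^3 × [PO4^3-]^2  ⇒  [PO4^3-] = 2.9 × 10^-18 M.
For Sr3(PO4)2: 4.3 × 10^-28 = (0.087)^3 × [PO4^3-]^2  ⇒  [PO4^3-] = 8.1 × 10^-13 M.
The salt with the lower threshold [PO4^3-] precipitates first: Pb3(PO4)2.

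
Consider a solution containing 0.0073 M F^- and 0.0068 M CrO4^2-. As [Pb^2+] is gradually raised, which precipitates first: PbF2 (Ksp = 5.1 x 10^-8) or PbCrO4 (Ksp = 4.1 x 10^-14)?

PbCrO4

Each salt begins to precipitate when Q = Ksp, i.e. when [Pb^2+] reaches its threshold.
For PbF2: 5.1 x 10^-8 = (0.0073)^2 × [Pb^2+]  ⇒  [Pb^2+] = 9.6 × 10^-4 M.
For PbCrO4: 4.1 x 10^-14 = 0.0068 × [Pb^2+]  ⇒  [Pb^2+] = 6.0 × 10^-12 M.
The salt with the lower threshold [Pb^2+] precipitates first: PbCrO4.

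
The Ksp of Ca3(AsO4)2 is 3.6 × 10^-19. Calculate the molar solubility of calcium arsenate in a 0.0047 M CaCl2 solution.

s = 9.3 × 10^-7 M

Ca3(AsO4)2(s) ⇌ 3 Ca^2+ + 2 AsO4^3-
Ksp = [Ca^2+]^3[AsO4^3-]^2
Let s be the molar solubility in this solution. [Ca^2+] = 0.0047 + 3s ≈ 0.0047, [AsO4^3-] = 2s (Ksp is small, so little additional dissolves).
Ksp ≈ (0.0047)^3 × (2s)^2
s = 9.3 × 10^-7 M
Check: 3s = 2.8 x 10^-6 ≪ 0.0047, so the approximation is valid.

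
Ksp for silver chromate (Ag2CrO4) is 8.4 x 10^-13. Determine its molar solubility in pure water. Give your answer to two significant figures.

Ag2CrO4(s) ⇌ 2 Ag^+(aq) + CrO4^2-(aq)
Ksp = [Ag^+]^2[CrO4^2-]
For each mole of Ag2CrO4 that dissolves: [Ag^+] = 2s, [CrO4^2-] = s.
So Ksp = (2s)^2 × s = 4s^3
Solving, s = (8.4 x 10^-13/4)^(1/3) = 5.9 x 10^-5 M

s = 5.9e-5 M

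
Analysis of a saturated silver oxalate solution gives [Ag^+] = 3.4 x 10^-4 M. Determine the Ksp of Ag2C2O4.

Ag2C2O4(s) ⇌ 2 Ag^+(aq) + C2O4^2-(aq)
Stoichiometry gives [C2O4^2-] = (1/2)[Ag^+] = 1.70 × 10^-4 M.
Ksp = [Ag^+]^2[C2O4^2-]
Ksp = (3.4 x 10^-4)^2 × 1.70 × 10^-4 = 2.0 × 10^-11

2.0 × 10^-11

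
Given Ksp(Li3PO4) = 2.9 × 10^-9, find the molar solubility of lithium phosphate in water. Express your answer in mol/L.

3.2 x 10^-3 M

Li3PO4(s) ⇌ 3 Li^+ + PO4^3-
Ksp = [Li^+]^3[PO4^3-]
If s mol/L of Li3PO4 dissolves, [Li^+] = 3s and [PO4^3-] = s.
So Ksp = (3s)^3 × s = 27s^4
Solving, s = (2.9 × 10^-9/27)^(1/4) = 3.2 × 10^-3 M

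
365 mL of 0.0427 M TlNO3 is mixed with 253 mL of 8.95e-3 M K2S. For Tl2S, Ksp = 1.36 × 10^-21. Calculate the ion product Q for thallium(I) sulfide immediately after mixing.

Total volume = 365 + 253 = 618 mL.
[Tl^+] = 4.27 x 10^-2 × (365/618) = 2.522 × 10^-2 M
[S^2-] = 8.95 × 10^-3 × (253/618) = 3.664 × 10^-3 M
Tl2S(s) <=> 2 Tl^+ + S^2-, so Q = [Tl^+]^2[S^2-]
Q = (2.522 × 10^-2)^2(3.664 x 10^-3) = 2.33 × 10^-6
Q > Ksp, so Tl2S will precipitate.

2.33 x 10^-6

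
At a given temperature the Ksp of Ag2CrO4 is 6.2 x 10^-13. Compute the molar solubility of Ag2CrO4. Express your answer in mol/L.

s = 5.4 × 10^-5 M

Ag2CrO4(s) <=> 2 Ag^+ + CrO4^2-
Ksp = [Ag^+]^2[CrO4^2-]
Let s = molar solubility. Then [Ag^+] = 2s and [CrO4^2-] = s.
Ksp = (2s)^2s = 4s^3
s = (6.2 x 10^-13 / 4)^(1/3) = 5.4 x 10^-5 M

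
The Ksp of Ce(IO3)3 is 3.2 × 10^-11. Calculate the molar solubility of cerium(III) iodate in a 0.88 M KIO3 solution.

s = 4.7 x 10^-11 M

Ce(IO3)3(s) ⇌ Ce^3+ + 3 IO3^-
Ksp = [Ce^3+][IO3^-]^3
Let s be the molar solubility in this solution. [Ce^3+] = s, [IO3^-] = 0.88 + 3s ≈ 0.88 (common-ion effect: IO3^- is already 0.88 M).
Ksp ≈ s × (0.88)^3
s = 4.7 × 10^-11 M
Check: 3s = 1.4 × 10^-10 ≪ 0.88, so the approximation is valid.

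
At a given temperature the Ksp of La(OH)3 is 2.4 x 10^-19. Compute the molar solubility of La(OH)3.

s = 9.7 × 10^-6 M

La(OH)3(s) ⇌ La^3+(aq) + 3 OH^-(aq)
Ksp = [La^3+][OH^-]^3
If s mol/L of La(OH)3 dissolves, [La^3+] = s and [OH^-] = 3s.
So Ksp = s × (3s)^3 = 27s^4
s = (2.4 x 10^-19 / 27)^(1/4) = 9.7 × 10^-6 M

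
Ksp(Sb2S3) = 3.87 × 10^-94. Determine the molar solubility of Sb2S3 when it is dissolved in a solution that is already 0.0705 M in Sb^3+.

Sb2S3(s) ⇌ 2 Sb^3+(aq) + 3 S^2-(aq)
Ksp = [Sb^3+]^2[S^2-]^3
If s mol/L dissolves here, [Sb^3+] = 0.0705 + 2s ≈ 0.0705, [S^2-] = 3s (common-ion effect: Sb^3+ is already 0.0705 M).
Ksp ≈ (0.0705)^2 × (3s)^3
s = 1.42 × 10^-31 M
Check: 2s = 2.8 × 10^-31 ≪ 0.0705, so the approximation is valid.

s ≈ 1.42 × 10^-31 M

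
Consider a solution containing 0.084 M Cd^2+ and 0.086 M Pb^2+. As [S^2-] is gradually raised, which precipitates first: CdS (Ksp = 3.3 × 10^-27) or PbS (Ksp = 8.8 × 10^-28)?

Precipitation of each salt starts when its ion product equals its Ksp.
For CdS: 3.3 × 10^-27 = 0.084 × [S^2-]  ⇒  [S^2-] = 3.9 × 10^-26 M.
For PbS: 8.8 × 10^-28 = 0.086 × [S^2-]  ⇒  [S^2-] = 1.0 x 10^-26 M.
The salt with the lower threshold [S^2-] precipitates first: PbS.

PbS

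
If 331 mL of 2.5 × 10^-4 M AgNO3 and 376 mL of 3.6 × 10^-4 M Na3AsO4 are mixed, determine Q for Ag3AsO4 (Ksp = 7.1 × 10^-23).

Total volume = 331 + 376 = 707 mL.
[Ag^+] = 2.5 x 10^-4 × (331/707) = 1.17 × 10^-4 M
[AsO4^3-] = 3.6 × 10^-4 × (376/707) = 1.91 x 10^-4 M
Ag3AsO4(s) ⇌ 3 Ag^+(aq) + AsO4^3-(aq), so Q = [Ag^+]^3[AsO4^3-]
Q = (1.17 × 10^-4)^3(1.91 x 10^-4) = 3.1 × 10^-16
Q > Ksp, so Ag3AsO4 will precipitate.

3.1 x 10^-16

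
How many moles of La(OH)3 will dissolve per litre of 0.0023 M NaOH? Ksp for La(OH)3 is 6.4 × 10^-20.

5.3 × 10^-12 M

La(OH)3(s) ⇌ La^3+ + 3 OH^-
Ksp = [La^3+][OH^-]^3
Let s be the molar solubility in this solution. [La^3+] = s, [OH^-] = 0.0023 + 3s ≈ 0.0023 (since OH^- from NaOH dominates).
Ksp ≈ s × (0.0023)^3
s = 5.3 × 10^-12 M
Check: 3s = 1.6 x 10^-11 ≪ 0.0023, so the approximation is valid.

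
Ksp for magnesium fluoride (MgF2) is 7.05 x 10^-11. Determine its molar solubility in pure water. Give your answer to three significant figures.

s = 2.60 × 10^-4 M

MgF2(s) ⇌ Mg^2+ + 2 F^-
Ksp = [Mg^2+][F^-]^2
Let s = molar solubility. Then [Mg^2+] = s and [F^-] = 2s.
So Ksp = s × (2s)^2 = 4s^3
s = (7.05 x 10^-11 / 4)^(1/3) = 2.60 × 10^-4 M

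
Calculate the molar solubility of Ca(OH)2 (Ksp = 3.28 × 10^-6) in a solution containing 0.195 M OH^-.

Ca(OH)2(s) ⇌ Ca^2+ + 2 OH^-
Ksp = [Ca^2+][OH^-]^2
Let s = moles of Ca(OH)2 that dissolve per litre. [Ca^2+] = s, [OH^-] = 0.195 + 2s ≈ 0.195 (Ksp is small, so little additional dissolves).
Ksp ≈ s × (0.195)^2
s = 8.63 x 10^-5 M
Check: 2s = 1.7 x 10^-4 ≪ 0.195, so the approximation is valid.

s = 8.63e-5 M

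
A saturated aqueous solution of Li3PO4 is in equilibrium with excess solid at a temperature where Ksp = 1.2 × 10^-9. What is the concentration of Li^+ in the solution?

7.7 × 10^-3 M

Li3PO4(s) ⇌ 3 Li^+ + PO4^3-
Ksp = [Li^+]^3[PO4^3-]
For each mole of Li3PO4 that dissolves: [Li^+] = 3s, [PO4^3-] = s.
Substituting: Ksp = (3s)^3s = 27s^4
s^4 = 1.2 × 10^-9 / 27, so s = 2.58 x 10^-3 M
[Li^+] = 3s = 7.7 × 10^-3 M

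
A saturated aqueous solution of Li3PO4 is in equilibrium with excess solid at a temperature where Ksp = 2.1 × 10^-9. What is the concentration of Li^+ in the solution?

[Li^+] = 8.9e-3 M

Li3PO4(s) <=> 3 Li^+ + PO4^3-
Ksp = [Li^+]^3[PO4^3-]
Let s = molar solubility. Then [Li^+] = 3s and [PO4^3-] = s.
Ksp = (3s)^3s = 27s^4
Solving, s = (2.1 × 10^-9/27)^(1/4) = 2.97 x 10^-3 M
[Li^+] = 3s = 8.9 × 10^-3 M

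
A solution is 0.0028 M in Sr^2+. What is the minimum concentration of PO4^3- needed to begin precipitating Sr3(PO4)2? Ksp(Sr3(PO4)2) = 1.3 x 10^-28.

Sr3(PO4)2(s) ⇌ 3 Sr^2+ + 2 PO4^3-
Ksp = [Sr^2+]^3[PO4^3-]^2
Precipitation begins when Q = Ksp. With [Sr^2+] = 0.0028 M:
1.3 x 10^-28 = (0.0028)^3 × [PO4^3-]^2
[PO4^3-] = (1.3 x 10^-28 / 2.20 × 10^-8)^(1/2) = 7.7 × 10^-11 M

7.7e-11 M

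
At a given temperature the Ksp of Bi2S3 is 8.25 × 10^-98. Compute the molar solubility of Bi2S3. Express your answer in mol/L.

s = 1.50e-20 M

Bi2S3(s) ⇌ 2 Bi^3+ + 3 S^2-
Ksp = [Bi^3+]^2[S^2-]^3
If s mol/L of Bi2S3 dissolves, [Bi^3+] = 2s and [S^2-] = 3s.
So Ksp = (2s)^2 × (3s)^3 = 108s^5
s^5 = 8.25 × 10^-98 / 108, so s = 1.50 x 10^-20 M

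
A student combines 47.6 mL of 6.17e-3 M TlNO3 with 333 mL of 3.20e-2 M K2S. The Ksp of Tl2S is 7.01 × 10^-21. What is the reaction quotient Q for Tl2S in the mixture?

Q = 1.67 × 10^-8

Total volume = 47.6 + 333 = 380.6 mL.
[Tl^+] = 6.17 × 10^-3 × (47.6/380.6) = 7.717 × 10^-4 M
[S^2-] = 3.20 × 10^-2 × (333/380.6) = 2.800 × 10^-2 M
Tl2S(s) ⇌ 2 Tl^+ + S^2-, so Q = [Tl^+]^2[S^2-]
Q = (7.717 × 10^-4)^2(2.800 × 10^-2) = 1.67 x 10^-8
Q > Ksp, so Tl2S will precipitate.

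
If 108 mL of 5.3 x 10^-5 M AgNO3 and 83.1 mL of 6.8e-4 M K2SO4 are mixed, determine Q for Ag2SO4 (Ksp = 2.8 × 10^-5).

Q = 2.7e-13

Total volume = 108 + 83.1 = 191.1 mL.
[Ag^+] = 5.3 × 10^-5 × (108/191.1) = 3.00 × 10^-5 M
[SO4^2-] = 6.8 × 10^-4 × (83.1/191.1) = 2.96 × 10^-4 M
Ag2SO4(s) <=> 2 Ag^+ + SO4^2-, so Q = [Ag^+]^2[SO4^2-]
Q = (3.00 × 10^-5)^2(2.96 × 10^-4) = 2.7 × 10^-13
Q < Ksp, so no precipitate of Ag2SO4 forms.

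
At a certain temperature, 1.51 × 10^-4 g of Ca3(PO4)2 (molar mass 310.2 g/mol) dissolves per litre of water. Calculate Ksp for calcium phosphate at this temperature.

Ksp = 2.95 x 10^-30

Molar solubility s = (1.51 x 10^-4 g/L) / (310.2 g/mol) = 4.868 x 10^-7 M.
Ca3(PO4)2(s) ⇌ 3 Ca^2+ + 2 PO4^3-
If s mol/L of Ca3(PO4)2 dissolves, [Ca^2+] = 3s and [PO4^3-] = 2s.
Ksp = [Ca^2+]^3[PO4^3-]^2
Substituting: Ksp = (3s)^3(2s)^2 = 108s^5
With s = 4.868 x 10^-7: Ksp = 2.95 x 10^-30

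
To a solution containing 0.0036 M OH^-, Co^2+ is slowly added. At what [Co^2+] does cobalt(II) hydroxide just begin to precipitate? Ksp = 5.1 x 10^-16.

3.9e-11 M

Co(OH)2(s) ⇌ Co^2+(aq) + 2 OH^-(aq)
Ksp = [Co^2+][OH^-]^2
Precipitation begins when Q = Ksp. With [OH^-] = 0.0036 M:
5.1 x 10^-16 = (0.0036)^2 × [Co^2+]
[Co^2+] = (5.1 x 10^-16 / 1.30 × 10^-5) = 3.9 × 10^-11 M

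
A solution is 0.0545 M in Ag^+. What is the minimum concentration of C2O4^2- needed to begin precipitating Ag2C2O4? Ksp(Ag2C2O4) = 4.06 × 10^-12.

Ag2C2O4(s) ⇌ 2 Ag^+ + C2O4^2-
Ksp = [Ag^+]^2[C2O4^2-]
Precipitation begins when Q = Ksp. With [Ag^+] = 0.0545 M:
4.06 × 10^-12 = (0.0545)^2 × [C2O4^2-]
[C2O4^2-] = (4.06 × 10^-12 / 2.970 × 10^-3) = 1.37 x 10^-9 M

[C2O4^2-] = 1.37e-9 M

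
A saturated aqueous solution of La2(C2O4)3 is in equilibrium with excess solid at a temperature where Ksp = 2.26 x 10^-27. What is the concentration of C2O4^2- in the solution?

[C2O4^2-] = 5.51e-6 M

La2(C2O4)3(s) ⇌ 2 La^3+ + 3 C2O4^2-
Ksp = [La^3+]^2[C2O4^2-]^3
If s mol/L of La2(C2O4)3 dissolves, [La^3+] = 2s and [C2O4^2-] = 3s.
Substituting: Ksp = (2s)^2(3s)^3 = 108s^5
s = (2.26 x 10^-27 / 108)^(1/5) = 1.837 × 10^-6 M
[C2O4^2-] = 3s = 5.51 × 10^-6 M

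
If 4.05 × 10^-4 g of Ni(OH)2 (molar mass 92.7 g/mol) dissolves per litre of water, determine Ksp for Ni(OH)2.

Ksp = 3.34e-16

Molar solubility s = (4.05 × 10^-4 g/L) / (92.7 g/mol) = 4.369 x 10^-6 M.
Ni(OH)2(s) <=> Ni^2+(aq) + 2 OH^-(aq)
If s mol/L of Ni(OH)2 dissolves, [Ni^2+] = s and [OH^-] = 2s.
Ksp = [Ni^2+][OH^-]^2
Ksp = s(2s)^2 = 4s^3
With s = 4.369 x 10^-6: Ksp = 3.34 x 10^-16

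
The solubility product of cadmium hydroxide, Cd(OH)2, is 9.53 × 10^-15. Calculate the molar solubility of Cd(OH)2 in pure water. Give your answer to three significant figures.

1.34 × 10^-5 M

Cd(OH)2(s) ⇌ Cd^2+ + 2 OH^-
Ksp = [Cd^2+][OH^-]^2
For each mole of Cd(OH)2 that dissolves: [Cd^2+] = s, [OH^-] = 2s.
Substituting: Ksp = s(2s)^2 = 4s^3
s = (9.53 × 10^-15 / 4)^(1/3) = 1.34 × 10^-5 M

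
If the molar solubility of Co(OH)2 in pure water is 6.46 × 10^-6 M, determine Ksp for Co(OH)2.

Co(OH)2(s) ⇌ Co^2+(aq) + 2 OH^-(aq)
For each mole of Co(OH)2 that dissolves: [Co^2+] = s, [OH^-] = 2s.
Ksp = [Co^2+][OH^-]^2
Substituting: Ksp = s(2s)^2 = 4s^3
Ksp = 4 × (6.46 × 10^-6)^3 = 1.08 × 10^-15

Ksp = 1.08 x 10^-15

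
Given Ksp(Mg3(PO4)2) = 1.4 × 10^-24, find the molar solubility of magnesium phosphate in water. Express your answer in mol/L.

Mg3(PO4)2(s) ⇌ 3 Mg^2+(aq) + 2 PO4^3-(aq)
Ksp = [Mg^2+]^3[PO4^3-]^2
Let s = molar solubility. Then [Mg^2+] = 3s and [PO4^3-] = 2s.
Substituting: Ksp = (3s)^3(2s)^2 = 108s^5
s = (1.4 × 10^-24 / 108)^(1/5) = 6.6 x 10^-6 M

6.6 × 10^-6 M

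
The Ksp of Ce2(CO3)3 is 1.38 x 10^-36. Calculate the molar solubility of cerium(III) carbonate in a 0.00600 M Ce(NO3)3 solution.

Ce2(CO3)3(s) ⇌ 2 Ce^3+(aq) + 3 CO3^2-(aq)
Ksp = [Ce^3+]^2[CO3^2-]^3
If s mol/L dissolves here, [Ce^3+] = 0.00600 + 2s ≈ 0.00600, [CO3^2-] = 3s (common-ion effect: Ce^3+ is already 0.00600 M).
Ksp ≈ (0.00600)^2 × (3s)^3
s = 1.12 × 10^-11 M
Check: 2s = 2.2 × 10^-11 ≪ 0.00600, so the approximation is valid.

1.12 × 10^-11 M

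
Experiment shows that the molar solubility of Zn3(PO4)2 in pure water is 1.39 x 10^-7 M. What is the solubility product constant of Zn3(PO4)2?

5.60e-33

Zn3(PO4)2(s) ⇌ 3 Zn^2+ + 2 PO4^3-
If s mol/L of Zn3(PO4)2 dissolves, [Zn^2+] = 3s and [PO4^3-] = 2s.
Ksp = [Zn^2+]^3[PO4^3-]^2
Substituting: Ksp = (3s)^3(2s)^2 = 108s^5
Ksp = 108 × (1.39 × 10^-7)^5 = 5.60 × 10^-33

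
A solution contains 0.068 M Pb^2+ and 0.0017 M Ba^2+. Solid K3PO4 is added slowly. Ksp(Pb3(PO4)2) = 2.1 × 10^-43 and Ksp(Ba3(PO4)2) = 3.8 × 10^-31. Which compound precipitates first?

Pb3(PO4)2

Each salt begins to precipitate when Q = Ksp, i.e. when [PO4^3-] reaches its threshold.
For Pb3(PO4)2: 2.1 × 10^-43 = (0.068)^3 × [PO4^3-]^2  ⇒  [PO4^3-] = 2.6 × 10^-20 M.
For Ba3(PO4)2: 3.8 × 10^-31 = (0.0017)^3 × [PO4^3-]^2  ⇒  [PO4^3-] = 8.8 × 10^-12 M.
The salt with the lower threshold [PO4^3-] precipitates first: Pb3(PO4)2.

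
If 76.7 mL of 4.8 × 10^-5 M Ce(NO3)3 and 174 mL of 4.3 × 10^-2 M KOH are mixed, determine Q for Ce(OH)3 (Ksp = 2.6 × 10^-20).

Q = 3.9 × 10^-10

Total volume = 76.7 + 174 = 250.7 mL.
[Ce^3+] = 4.8 × 10^-5 × (76.7/250.7) = 1.47 × 10^-5 M
[OH^-] = 4.3 × 10^-2 × (174/250.7) = 2.98 × 10^-2 M
Ce(OH)3(s) <=> Ce^3+(aq) + 3 OH^-(aq), so Q = [Ce^3+][OH^-]^3
Q = (1.47 × 10^-5)(2.98 × 10^-2)^3 = 3.9 × 10^-10
Q > Ksp, so Ce(OH)3 will precipitate.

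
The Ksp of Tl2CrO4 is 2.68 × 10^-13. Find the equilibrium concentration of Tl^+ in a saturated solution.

Tl2CrO4(s) ⇌ 2 Tl^+(aq) + CrO4^2-(aq)
Ksp = [Tl^+]^2[CrO4^2-]
With molar solubility s: [Tl^+] = 2s, [CrO4^2-] = s.
So Ksp = (2s)^2 × s = 4s^3
s^3 = 2.68 × 10^-13 / 4, so s = 4.062 × 10^-5 M
[Tl^+] = 2s = 8.12 x 10^-5 M

[Tl^+] = 8.12 × 10^-5 M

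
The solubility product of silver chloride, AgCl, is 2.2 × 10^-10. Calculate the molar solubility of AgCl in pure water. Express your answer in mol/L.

s ≈ 1.5e-5 M

AgCl(s) <=> Ag^+ + Cl^-
Ksp = [Ag^+][Cl^-]
With molar solubility s: [Ag^+] = s, [Cl^-] = s.
Ksp = (s)(s) = s^2
s = (2.2 × 10^-10)^(1/2) = 1.5 × 10^-5 M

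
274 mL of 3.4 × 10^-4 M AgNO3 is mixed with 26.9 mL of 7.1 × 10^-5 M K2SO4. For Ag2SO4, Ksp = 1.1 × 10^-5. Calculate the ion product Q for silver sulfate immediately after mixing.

Q = 6.1 x 10^-13

Total volume = 274 + 26.9 = 300.9 mL.
[Ag^+] = 3.4 × 10^-4 × (274/300.9) = 3.10 × 10^-4 M
[SO4^2-] = 7.1 × 10^-5 × (26.9/300.9) = 6.35 x 10^-6 M
Ag2SO4(s) <=> 2 Ag^+(aq) + SO4^2-(aq), so Q = [Ag^+]^2[SO4^2-]
Q = (3.10 × 10^-4)^2(6.35 × 10^-6) = 6.1 × 10^-13
Q < Ksp, so no precipitate of Ag2SO4 forms.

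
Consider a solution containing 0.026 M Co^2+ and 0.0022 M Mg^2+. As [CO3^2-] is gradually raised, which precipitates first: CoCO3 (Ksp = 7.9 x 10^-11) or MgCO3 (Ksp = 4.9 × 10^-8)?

CoCO3

Precipitation of each salt starts when its ion product equals its Ksp.
For CoCO3: 7.9 x 10^-11 = 0.026 × [CO3^2-]  ⇒  [CO3^2-] = 3.0 × 10^-9 M.
For MgCO3: 4.9 × 10^-8 = 0.0022 × [CO3^2-]  ⇒  [CO3^2-] = 2.2 x 10^-5 M.
The salt with the lower threshold [CO3^2-] precipitates first: CoCO3.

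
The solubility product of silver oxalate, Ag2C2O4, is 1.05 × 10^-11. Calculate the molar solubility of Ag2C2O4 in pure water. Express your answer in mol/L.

Ag2C2O4(s) <=> 2 Ag^+ + C2O4^2-
Ksp = [Ag^+]^2[C2O4^2-]
If s mol/L of Ag2C2O4 dissolves, [Ag^+] = 2s and [C2O4^2-] = s.
Ksp = (2s)^2s = 4s^3
s^3 = 1.05 × 10^-11 / 4, so s = 1.38 × 10^-4 M

1.38e-4 M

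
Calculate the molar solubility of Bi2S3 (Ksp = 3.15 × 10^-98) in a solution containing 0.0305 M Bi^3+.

s ≈ 1.08e-32 M

Bi2S3(s) ⇌ 2 Bi^3+ + 3 S^2-
Ksp = [Bi^3+]^2[S^2-]^3
Let s be the molar solubility in this solution. [Bi^3+] = 0.0305 + 2s ≈ 0.0305, [S^2-] = 3s (Ksp is small, so little additional dissolves).
Ksp ≈ (0.0305)^2 × (3s)^3
s = 1.08 × 10^-32 M
Check: 2s = 2.2 x 10^-32 ≪ 0.0305, so the approximation is valid.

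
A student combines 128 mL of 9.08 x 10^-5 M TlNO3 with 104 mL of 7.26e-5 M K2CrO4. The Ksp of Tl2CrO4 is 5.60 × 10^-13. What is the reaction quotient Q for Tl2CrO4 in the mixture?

Total volume = 128 + 104 = 232 mL.
[Tl^+] = 9.08 × 10^-5 × (128/232) = 5.010 × 10^-5 M
[CrO4^2-] = 7.26 × 10^-5 × (104/232) = 3.254 x 10^-5 M
Tl2CrO4(s) <=> 2 Tl^+ + CrO4^2-, so Q = [Tl^+]^2[CrO4^2-]
Q = (5.010 × 10^-5)^2(3.254 × 10^-5) = 8.17 × 10^-14
Q < Ksp, so no precipitate of Tl2CrO4 forms.

Q ≈ 8.17 × 10^-14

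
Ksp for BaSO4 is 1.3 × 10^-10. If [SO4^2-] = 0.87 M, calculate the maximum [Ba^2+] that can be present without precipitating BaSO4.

BaSO4(s) ⇌ Ba^2+ + SO4^2-
Ksp = [Ba^2+][SO4^2-]
Precipitation begins when Q = Ksp. With [SO4^2-] = 0.87 M:
1.3 × 10^-10 = (0.87) × [Ba^2+]
[Ba^2+] = (1.3 × 10^-10 / 8.7 × 10^-1) = 1.5 x 10^-10 M

[Ba^2+] ≈ 1.5e-10 M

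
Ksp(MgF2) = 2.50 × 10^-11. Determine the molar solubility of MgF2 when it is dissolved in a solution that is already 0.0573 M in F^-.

MgF2(s) <=> Mg^2+(aq) + 2 F^-(aq)
Ksp = [Mg^2+][F^-]^2
Let s be the molar solubility in this solution. [Mg^2+] = s, [F^-] = 0.0573 + 2s ≈ 0.0573 (common-ion effect: F^- is already 0.0573 M).
Ksp ≈ s × (0.0573)^2
s = 7.61 x 10^-9 M
Check: 2s = 1.5 x 10^-8 ≪ 0.0573, so the approximation is valid.

s ≈ 7.61 × 10^-9 M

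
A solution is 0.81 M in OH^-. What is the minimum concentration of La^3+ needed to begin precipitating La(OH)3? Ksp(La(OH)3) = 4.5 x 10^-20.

[La^3+] = 8.5 x 10^-20 M

La(OH)3(s) ⇌ La^3+(aq) + 3 OH^-(aq)
Ksp = [La^3+][OH^-]^3
Precipitation begins when Q = Ksp. With [OH^-] = 0.81 M:
4.5 x 10^-20 = (0.81)^3 × [La^3+]
[La^3+] = (4.5 x 10^-20 / 5.31 × 10^-1) = 8.5 × 10^-20 M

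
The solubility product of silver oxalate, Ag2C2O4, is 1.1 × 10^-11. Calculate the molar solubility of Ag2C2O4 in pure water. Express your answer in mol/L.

Ag2C2O4(s) ⇌ 2 Ag^+ + C2O4^2-
Ksp = [Ag^+]^2[C2O4^2-]
With molar solubility s: [Ag^+] = 2s, [C2O4^2-] = s.
Ksp = (2s)^2s = 4s^3
s = (1.1 × 10^-11 / 4)^(1/3) = 1.4 x 10^-4 M

s = 1.4e-4 M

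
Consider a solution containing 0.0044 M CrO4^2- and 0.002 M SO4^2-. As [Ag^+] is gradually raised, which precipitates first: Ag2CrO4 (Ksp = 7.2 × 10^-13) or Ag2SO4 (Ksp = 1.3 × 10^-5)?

Ag2CrO4

Each salt begins to precipitate when Q = Ksp, i.e. when [Ag^+] reaches its threshold.
For Ag2CrO4: 7.2 × 10^-13 = 0.0044 × [Ag^+]^2  ⇒  [Ag^+] = 1.3 x 10^-5 M.
For Ag2SO4: 1.3 × 10^-5 = 0.002 × [Ag^+]^2  ⇒  [Ag^+] = 8.1 x 10^-2 M.
The salt with the lower threshold [Ag^+] precipitates first: Ag2CrO4.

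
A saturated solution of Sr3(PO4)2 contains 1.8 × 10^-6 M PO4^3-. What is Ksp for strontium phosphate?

Sr3(PO4)2(s) ⇌ 3 Sr^2+(aq) + 2 PO4^3-(aq)
Stoichiometry gives [Sr^2+] = (3/2)[PO4^3-] = 2.70 x 10^-6 M.
Ksp = [Sr^2+]^3[PO4^3-]^2
Ksp = (2.70 × 10^-6)^3 × (1.8 x 10^-6)^2 = 6.4 × 10^-29

6.4 × 10^-29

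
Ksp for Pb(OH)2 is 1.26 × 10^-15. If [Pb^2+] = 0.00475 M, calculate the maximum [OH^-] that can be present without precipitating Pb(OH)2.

Pb(OH)2(s) ⇌ Pb^2+ + 2 OH^-
Ksp = [Pb^2+][OH^-]^2
Precipitation begins when Q = Ksp. With [Pb^2+] = 0.00475 M:
1.26 × 10^-15 = (0.00475) × [OH^-]^2
[OH^-] = (1.26 × 10^-15 / 4.75 × 10^-3)^(1/2) = 5.15 × 10^-7 M

5.15e-7 M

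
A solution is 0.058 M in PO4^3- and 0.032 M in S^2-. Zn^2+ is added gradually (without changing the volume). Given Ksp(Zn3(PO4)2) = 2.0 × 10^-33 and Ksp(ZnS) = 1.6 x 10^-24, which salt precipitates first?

ZnS

Each salt begins to precipitate when Q = Ksp, i.e. when [Zn^2+] reaches its threshold.
For Zn3(PO4)2: 2.0 × 10^-33 = (0.058)^2 × [Zn^2+]^3  ⇒  [Zn^2+] = 8.4 x 10^-11 M.
For ZnS: 1.6 x 10^-24 = 0.032 × [Zn^2+]  ⇒  [Zn^2+] = 5.0 x 10^-23 M.
The salt with the lower threshold [Zn^2+] precipitates first: ZnS.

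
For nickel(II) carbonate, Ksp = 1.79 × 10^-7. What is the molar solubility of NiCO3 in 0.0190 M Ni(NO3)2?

9.42 × 10^-6 M

NiCO3(s) <=> Ni^2+(aq) + CO3^2-(aq)
Ksp = [Ni^2+][CO3^2-]
Let s = moles of NiCO3 that dissolve per litre. [Ni^2+] = 0.0190 + s ≈ 0.0190, [CO3^2-] = s (since Ni^2+ from Ni(NO3)2 dominates).
Ksp ≈ 0.0190 × s
s = 9.42 x 10^-6 M
Check: s = 9.4 × 10^-6 ≪ 0.0190, so the approximation is valid.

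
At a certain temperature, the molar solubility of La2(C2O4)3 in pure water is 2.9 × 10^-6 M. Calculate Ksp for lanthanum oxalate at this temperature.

Ksp = 2.2 x 10^-26

La2(C2O4)3(s) ⇌ 2 La^3+(aq) + 3 C2O4^2-(aq)
With molar solubility s: [La^3+] = 2s, [C2O4^2-] = 3s.
Ksp = [La^3+]^2[C2O4^2-]^3
So Ksp = (2s)^2 × (3s)^3 = 108s^5
With s = 2.9 x 10^-6: Ksp = 2.2 × 10^-26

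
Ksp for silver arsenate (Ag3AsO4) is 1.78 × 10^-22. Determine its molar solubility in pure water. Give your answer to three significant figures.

Ag3AsO4(s) ⇌ 3 Ag^+ + AsO4^3-
Ksp = [Ag^+]^3[AsO4^3-]
With molar solubility s: [Ag^+] = 3s, [AsO4^3-] = s.
So Ksp = (3s)^3 × s = 27s^4
s = (1.78 × 10^-22 / 27)^(1/4) = 1.60 x 10^-6 M

s = 1.60 × 10^-6 M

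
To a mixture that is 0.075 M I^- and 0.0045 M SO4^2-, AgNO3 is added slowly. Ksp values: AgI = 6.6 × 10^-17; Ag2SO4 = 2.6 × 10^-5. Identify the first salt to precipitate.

Precipitation of each salt starts when its ion product equals its Ksp.
For AgI: 6.6 × 10^-17 = 0.075 × [Ag^+]  ⇒  [Ag^+] = 8.8 × 10^-16 M.
For Ag2SO4: 2.6 × 10^-5 = 0.0045 × [Ag^+]^2  ⇒  [Ag^+] = 7.6 x 10^-2 M.
The salt with the lower threshold [Ag^+] precipitates first: AgI.

AgI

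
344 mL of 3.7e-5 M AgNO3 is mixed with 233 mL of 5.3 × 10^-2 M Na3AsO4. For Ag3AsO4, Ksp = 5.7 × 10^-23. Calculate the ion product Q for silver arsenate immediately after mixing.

Total volume = 344 + 233 = 577 mL.
[Ag^+] = 3.7 × 10^-5 × (344/577) = 2.21 × 10^-5 M
[AsO4^3-] = 5.3 × 10^-2 × (233/577) = 2.14 × 10^-2 M
Ag3AsO4(s) ⇌ 3 Ag^+(aq) + AsO4^3-(aq), so Q = [Ag^+]^3[AsO4^3-]
Q = (2.21 × 10^-5)^3(2.14 × 10^-2) = 2.3 × 10^-16
Q > Ksp, so Ag3AsO4 will precipitate.

Q ≈ 2.3 × 10^-16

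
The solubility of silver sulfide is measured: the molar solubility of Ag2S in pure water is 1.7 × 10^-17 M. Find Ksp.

Ksp ≈ 2.0e-50

Ag2S(s) ⇌ 2 Ag^+ + S^2-
For each mole of Ag2S that dissolves: [Ag^+] = 2s, [S^2-] = s.
Ksp = [Ag^+]^2[S^2-]
Ksp = (2s)^2s = 4s^3
Ksp = 4 × (1.7 x 10^-17)^3 = 2.0 x 10^-50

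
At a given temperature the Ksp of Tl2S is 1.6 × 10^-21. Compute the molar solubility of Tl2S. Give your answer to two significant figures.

Tl2S(s) ⇌ 2 Tl^+(aq) + S^2-(aq)
Ksp = [Tl^+]^2[S^2-]
With molar solubility s: [Tl^+] = 2s, [S^2-] = s.
Ksp = (2s)^2s = 4s^3
s = (1.6 × 10^-21 / 4)^(1/3) = 7.4 × 10^-8 M

s = 7.4e-8 M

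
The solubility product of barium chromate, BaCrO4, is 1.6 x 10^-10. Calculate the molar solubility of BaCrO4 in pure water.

BaCrO4(s) ⇌ Ba^2+(aq) + CrO4^2-(aq)
Ksp = [Ba^2+][CrO4^2-]
Let s = molar solubility. Then [Ba^2+] = s and [CrO4^2-] = s.
Ksp = s × s = s^2
s = (1.6 x 10^-10)^(1/2) = 1.3 × 10^-5 M

1.3 × 10^-5 M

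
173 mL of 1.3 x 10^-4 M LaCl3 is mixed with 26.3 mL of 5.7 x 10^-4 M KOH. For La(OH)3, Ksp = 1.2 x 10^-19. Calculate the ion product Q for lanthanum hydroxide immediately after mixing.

Q = 4.8e-17

Total volume = 173 + 26.3 = 199.3 mL.
[La^3+] = 1.3 × 10^-4 × (173/199.3) = 1.13 × 10^-4 M
[OH^-] = 5.7 × 10^-4 × (26.3/199.3) = 7.52 × 10^-5 M
La(OH)3(s) <=> La^3+(aq) + 3 OH^-(aq), so Q = [La^3+][OH^-]^3
Q = (1.13 × 10^-4)(7.52 × 10^-5)^3 = 4.8 × 10^-17
Q > Ksp, so La(OH)3 will precipitate.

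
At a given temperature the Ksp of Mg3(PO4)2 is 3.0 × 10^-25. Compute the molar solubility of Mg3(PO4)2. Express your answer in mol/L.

s ≈ 4.9 x 10^-6 M

Mg3(PO4)2(s) ⇌ 3 Mg^2+(aq) + 2 PO4^3-(aq)
Ksp = [Mg^2+]^3[PO4^3-]^2
For each mole of Mg3(PO4)2 that dissolves: [Mg^2+] = 3s, [PO4^3-] = 2s.
So Ksp = (3s)^3 × (2s)^2 = 108s^5
s^5 = 3.0 × 10^-25 / 108, so s = 4.9 x 10^-6 M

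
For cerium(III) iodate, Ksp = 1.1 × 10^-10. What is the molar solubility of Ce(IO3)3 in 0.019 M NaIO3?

s ≈ 1.6e-5 M

Ce(IO3)3(s) ⇌ Ce^3+ + 3 IO3^-
Ksp = [Ce^3+][IO3^-]^3
If s mol/L dissolves here, [Ce^3+] = s, [IO3^-] = 0.019 + 3s ≈ 0.019 (since IO3^- from NaIO3 dominates).
Ksp ≈ s × (0.019)^3
s = 1.6 × 10^-5 M
Check: 3s = 4.8 × 10^-5 ≪ 0.019, so the approximation is valid.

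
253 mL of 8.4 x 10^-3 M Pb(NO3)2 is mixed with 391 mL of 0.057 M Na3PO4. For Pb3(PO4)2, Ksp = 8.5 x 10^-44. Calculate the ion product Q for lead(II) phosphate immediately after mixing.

Q ≈ 4.3 x 10^-11

Total volume = 253 + 391 = 644 mL.
[Pb^2+] = 8.4 x 10^-3 × (253/644) = 3.30 × 10^-3 M
[PO4^3-] = 5.7 x 10^-2 × (391/644) = 3.46 × 10^-2 M
Pb3(PO4)2(s) ⇌ 3 Pb^2+(aq) + 2 PO4^3-(aq), so Q = [Pb^2+]^3[PO4^3-]^2
Q = (3.30 x 10^-3)^3(3.46 × 10^-2)^2 = 4.3 × 10^-11
Q > Ksp, so Pb3(PO4)2 will precipitate.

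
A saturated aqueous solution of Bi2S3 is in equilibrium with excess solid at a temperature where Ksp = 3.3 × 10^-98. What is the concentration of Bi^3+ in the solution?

Bi2S3(s) ⇌ 2 Bi^3+(aq) + 3 S^2-(aq)
Ksp = [Bi^3+]^2[S^2-]^3
If s mol/L of Bi2S3 dissolves, [Bi^3+] = 2s and [S^2-] = 3s.
So Ksp = (2s)^2 × (3s)^3 = 108s^5
Solving, s = (3.3 × 10^-98/108)^(1/5) = 1.25 × 10^-20 M
[Bi^3+] = 2s = 2.5 x 10^-20 M

2.5 × 10^-20 M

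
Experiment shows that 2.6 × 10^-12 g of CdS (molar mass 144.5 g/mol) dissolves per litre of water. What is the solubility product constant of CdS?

Molar solubility s = (2.6 × 10^-12 g/L) / (144.5 g/mol) = 1.80 x 10^-14 M.
CdS(s) <=> Cd^2+(aq) + S^2-(aq)
If s mol/L of CdS dissolves, [Cd^2+] = s and [S^2-] = s.
Ksp = [Cd^2+][S^2-]
Ksp = (s)(s) = s^2
Ksp = (1.80 x 10^-14)^2 = 3.2 × 10^-28

Ksp = 3.2 × 10^-28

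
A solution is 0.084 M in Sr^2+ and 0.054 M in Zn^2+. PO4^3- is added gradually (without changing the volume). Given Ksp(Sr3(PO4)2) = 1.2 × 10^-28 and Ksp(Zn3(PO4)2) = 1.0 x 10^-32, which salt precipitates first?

Zn3(PO4)2

Precipitation of each salt starts when its ion product equals its Ksp.
For Sr3(PO4)2: 1.2 × 10^-28 = (0.084)^3 × [PO4^3-]^2  ⇒  [PO4^3-] = 4.5 x 10^-13 M.
For Zn3(PO4)2: 1.0 x 10^-32 = (0.054)^3 × [PO4^3-]^2  ⇒  [PO4^3-] = 8.0 × 10^-15 M.
The salt with the lower threshold [PO4^3-] precipitates first: Zn3(PO4)2.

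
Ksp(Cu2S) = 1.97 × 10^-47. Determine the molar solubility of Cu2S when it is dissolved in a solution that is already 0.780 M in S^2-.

s ≈ 2.51 x 10^-24 M

Cu2S(s) ⇌ 2 Cu^+(aq) + S^2-(aq)
Ksp = [Cu^+]^2[S^2-]
Let s be the molar solubility in this solution. [Cu^+] = 2s, [S^2-] = 0.780 + s ≈ 0.780 (Ksp is small, so little additional dissolves).
Ksp ≈ (2s)^2 × 0.780
s = 2.51 x 10^-24 M
Check: s = 2.5 x 10^-24 ≪ 0.780, so the approximation is valid.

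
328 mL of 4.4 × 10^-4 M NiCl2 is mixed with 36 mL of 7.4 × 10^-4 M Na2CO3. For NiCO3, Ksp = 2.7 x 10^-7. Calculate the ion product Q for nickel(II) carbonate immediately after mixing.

Total volume = 328 + 36 = 364 mL.
[Ni^2+] = 4.4 × 10^-4 × (328/364) = 3.96 x 10^-4 M
[CO3^2-] = 7.4 × 10^-4 × (36/364) = 7.32 x 10^-5 M
NiCO3(s) <=> Ni^2+ + CO3^2-, so Q = [Ni^2+][CO3^2-]
Q = (3.96 × 10^-4)(7.32 × 10^-5) = 2.9 × 10^-8
Q < Ksp, so no precipitate of NiCO3 forms.

Q ≈ 2.9e-8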